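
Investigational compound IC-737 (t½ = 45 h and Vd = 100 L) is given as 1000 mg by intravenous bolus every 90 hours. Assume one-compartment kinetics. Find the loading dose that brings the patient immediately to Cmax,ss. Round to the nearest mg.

f = (1/2)^(90/45) ≈ 0.250000; accumulation ratio R = 1/(1−f) ≈ 1.33333.
Loading dose to hit Cmax,ss on first dose: D_load = D_maint·R ≈ 1000 × 1.33333 ≈ 1333.33 mg.

1333 mg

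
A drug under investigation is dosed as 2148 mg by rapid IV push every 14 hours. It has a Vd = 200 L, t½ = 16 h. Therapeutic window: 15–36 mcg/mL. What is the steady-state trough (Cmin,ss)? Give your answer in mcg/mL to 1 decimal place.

12.9 mcg/mL

k = ln2/t½ = ln2/16 ≈ 0.043322 h⁻¹; fraction remaining f = e^(−kτ) = e^(−0.043322×14) ≈ 0.5453.
Single-dose peak C₀ = D/Vd = 2148/200 ≈ 10.740 mcg/mL.
Steady-state trough Cmin,ss = C₀·f/(1−f) ≈ 10.740 × 0.5453/0.4547 ≈ 12.880 mcg/mL.
Trough 12.9 mcg/mL vs MEC 15 mcg/mL: subtherapeutic.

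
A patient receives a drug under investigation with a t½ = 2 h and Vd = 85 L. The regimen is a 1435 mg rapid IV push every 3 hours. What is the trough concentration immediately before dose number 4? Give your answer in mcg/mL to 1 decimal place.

f = (1/2)^(τ/t½) = (1/2)^(3/2) ≈ 0.3536.
C₀ = D/Vd = 1435/85 ≈ 16.882 mcg/mL.
Before the 4th dose, 3 doses have been given. Superposition: Cmin = C₀·(f + f² + … + f^3).
≈ 16.882 × (0.3536 + 0.1250 + 0.0442) ≈ 16.882 × 0.5228 ≈ 8.826 mcg/mL.

8.8 mcg/mL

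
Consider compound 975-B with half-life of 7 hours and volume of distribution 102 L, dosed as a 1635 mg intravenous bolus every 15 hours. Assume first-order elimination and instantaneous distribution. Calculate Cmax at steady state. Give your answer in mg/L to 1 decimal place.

20.7 mg/L

Over one 15-h interval, 15/7 ≈ 2.1429 half-lives elapse, leaving f ≈ 0.2264 of each dose.
Accumulation ratio R = 1/(1 − f) ≈ 1/0.7736 ≈ 1.2927.
Single-dose peak C₀ = D/Vd = 1635/102 ≈ 16.029 mg/L.
Steady-state peak Cmax,ss = C₀·R ≈ 16.029 × 1.2927 ≈ 20.721 mg/L.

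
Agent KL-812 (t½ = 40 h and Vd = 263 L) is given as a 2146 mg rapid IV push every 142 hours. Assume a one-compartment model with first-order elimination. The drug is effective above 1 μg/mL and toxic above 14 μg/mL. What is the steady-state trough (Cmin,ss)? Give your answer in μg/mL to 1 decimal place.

0.8 μg/mL

k = ln2/t½ = ln2/40 ≈ 0.017329 h⁻¹; fraction remaining f = e^(−kτ) = e^(−0.017329×142) ≈ 0.0854.
At steady state, accumulation factor R = 1/(1 − e^(−kτ)) ≈ 1.0934.
Each bolus raises the concentration by D/Vd = 2146/263 ≈ 8.160 μg/mL.
Cmax,ss = C₀/(1 − f) ≈ 8.160/0.9146 ≈ 8.922 μg/mL.
Steady-state trough Cmin,ss = Cmax,ss·f ≈ 8.922 × 0.0854 ≈ 0.762 μg/mL.
Trough 0.8 μg/mL vs MEC 1 μg/mL: subtherapeutic.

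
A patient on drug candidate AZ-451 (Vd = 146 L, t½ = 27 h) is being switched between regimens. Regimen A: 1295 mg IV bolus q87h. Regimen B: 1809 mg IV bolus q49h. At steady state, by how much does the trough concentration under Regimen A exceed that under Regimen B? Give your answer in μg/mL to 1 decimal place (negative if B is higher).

Regimen A: f = (1/2)^(87/27) ≈ 0.1072; Cmin,ss = (1295/146)·f/(1−f) ≈ 1.065 μg/mL.
Regimen B: f = (1/2)^(49/27) ≈ 0.2842; Cmin,ss = (1809/146)·f/(1−f) ≈ 4.919 μg/mL.
Difference ≈ 1.065 − 4.919 ≈ -3.854 μg/mL.

-3.9 μg/mL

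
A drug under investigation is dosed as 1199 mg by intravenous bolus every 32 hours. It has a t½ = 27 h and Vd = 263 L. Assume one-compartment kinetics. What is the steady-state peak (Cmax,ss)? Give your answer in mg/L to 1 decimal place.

8.1 mg/L

Over one 32-h interval, 32/27 ≈ 1.1852 half-lives elapse, leaving f ≈ 0.4398 of each dose.
Accumulation ratio R = 1/(1 − f) ≈ 1/0.5602 ≈ 1.7851.
Each bolus raises the concentration by D/Vd = 1199/263 ≈ 4.559 mg/L.
Steady-state peak Cmax,ss = C₀·R ≈ 4.559 × 1.7851 ≈ 8.138 mg/L.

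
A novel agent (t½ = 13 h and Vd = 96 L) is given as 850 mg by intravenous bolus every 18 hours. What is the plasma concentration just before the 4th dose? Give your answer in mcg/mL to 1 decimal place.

5.2 mcg/mL

f = (1/2)^(τ/t½) = (1/2)^(18/13) ≈ 0.3830.
C₀ = D/Vd = 850/96 ≈ 8.854 mcg/mL.
Before the 4th dose, 3 doses have been given. Superposition: Cmin = C₀·(f + f² + … + f^3).
≈ 8.854 × (0.3830 + 0.1467 + 0.0562) ≈ 8.854 × 0.5859 ≈ 5.188 mcg/mL.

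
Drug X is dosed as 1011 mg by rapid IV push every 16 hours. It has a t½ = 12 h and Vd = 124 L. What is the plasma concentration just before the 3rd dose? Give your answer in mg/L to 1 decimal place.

f = (1/2)^(τ/t½) = (1/2)^(16/12) ≈ 0.3969.
C₀ = D/Vd = 1011/124 ≈ 8.153 mg/L.
Before the 3rd dose, 2 doses have been given. Superposition: Cmin = C₀·(f + f²).
≈ 8.153 × (0.3969 + 0.1575) ≈ 8.153 × 0.5544 ≈ 4.520 mg/L.

4.5 mg/L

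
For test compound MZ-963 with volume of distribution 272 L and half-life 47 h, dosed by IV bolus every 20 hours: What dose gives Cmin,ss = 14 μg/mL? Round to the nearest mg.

τ/t½ = 20/47 ≈ 0.42553, so f = (1/2)^(20/47) ≈ 0.744564.
Cmin,ss = (D/Vd)·f/(1−f), so D = Cmin,ss·Vd·(1−f)/f.
D = 14 × 272 × (1−f)/f ≈ 14 × 272 × 0.34307 ≈ 1306.41 mg.

1306 mg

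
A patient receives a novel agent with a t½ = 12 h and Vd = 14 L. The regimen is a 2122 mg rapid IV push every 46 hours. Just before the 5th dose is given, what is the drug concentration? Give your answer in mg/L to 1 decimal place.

11.4 mg/L

f = (1/2)^(τ/t½) = (1/2)^(46/12) ≈ 0.0702.
C₀ = D/Vd = 2122/14 ≈ 151.571 mg/L.
Before the 5th dose, 4 doses have been given. Superposition: Cmin = C₀·(f + f² + … + f^4).
≈ 151.571 × (0.0702 + 0.0049 + 0.0003 + 0.0000) ≈ 151.571 × 0.0754 ≈ 11.428 mg/L.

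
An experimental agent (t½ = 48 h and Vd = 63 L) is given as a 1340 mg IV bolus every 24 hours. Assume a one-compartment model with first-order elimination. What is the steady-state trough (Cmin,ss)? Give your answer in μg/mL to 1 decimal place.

51.3 μg/mL

τ/t½ = 24/48 ≈ 0.5, so fraction remaining f = (1/2)^(24/48) ≈ 0.7071.
Each bolus raises the concentration by D/Vd = 1340/63 ≈ 21.270 μg/mL.
Steady-state trough Cmin,ss = C₀·f/(1−f) ≈ 21.270 × 0.7071/0.2929 ≈ 51.349 μg/mL.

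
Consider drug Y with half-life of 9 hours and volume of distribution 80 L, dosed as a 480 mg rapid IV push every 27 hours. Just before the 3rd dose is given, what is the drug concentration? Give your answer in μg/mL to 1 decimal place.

f = (1/2)^(τ/t½) = (1/2)^(27/9) ≈ 0.1250.
C₀ = D/Vd = 480/80 ≈ 6.000 μg/mL.
Before the 3rd dose, 2 doses have been given. Superposition: Cmin = C₀·(f + f²).
≈ 6.000 × (0.1250 + 0.0156) ≈ 6.000 × 0.1406 ≈ 0.844 μg/mL.

0.8 μg/mL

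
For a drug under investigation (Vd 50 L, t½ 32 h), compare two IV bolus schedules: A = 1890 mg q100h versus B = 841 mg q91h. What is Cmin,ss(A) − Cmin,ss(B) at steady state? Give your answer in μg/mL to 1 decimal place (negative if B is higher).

Regimen A: f = (1/2)^(100/32) ≈ 0.1146; Cmin,ss = (1890/50)·f/(1−f) ≈ 4.893 μg/mL.
Regimen B: f = (1/2)^(91/32) ≈ 0.1393; Cmin,ss = (841/50)·f/(1−f) ≈ 2.722 μg/mL.
Difference ≈ 4.893 − 2.722 ≈ 2.171 μg/mL.

2.2 μg/mL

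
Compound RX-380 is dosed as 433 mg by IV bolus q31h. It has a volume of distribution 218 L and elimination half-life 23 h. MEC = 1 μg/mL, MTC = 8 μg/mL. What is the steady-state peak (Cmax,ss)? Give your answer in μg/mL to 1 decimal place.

3.3 μg/mL

Over one 31-h interval, 31/23 ≈ 1.3478 half-lives elapse, leaving f ≈ 0.3929 of each dose.
At steady state, accumulation factor R = 1/(1 − e^(−kτ)) ≈ 1.6472.
Single-dose peak C₀ = D/Vd = 433/218 ≈ 1.986 μg/mL.
Steady-state peak Cmax,ss = C₀·R ≈ 1.986 × 1.6472 ≈ 3.271 μg/mL.
Peak 3.3 μg/mL vs MTC 8 μg/mL: below toxic threshold.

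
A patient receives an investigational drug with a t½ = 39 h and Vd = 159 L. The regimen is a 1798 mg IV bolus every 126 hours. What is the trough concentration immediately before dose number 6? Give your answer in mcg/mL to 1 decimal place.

1.3 mcg/mL

f = (1/2)^(τ/t½) = (1/2)^(126/39) ≈ 0.1065.
C₀ = D/Vd = 1798/159 ≈ 11.308 mcg/mL.
Before the 6th dose, 5 doses have been given. Superposition: Cmin = C₀·(f + f² + … + f^5).
≈ 11.308 × (0.1065 + 0.0113 + 0.0012 + 0.0001 + 0.0000) ≈ 11.308 × 0.1191 ≈ 1.347 mcg/mL.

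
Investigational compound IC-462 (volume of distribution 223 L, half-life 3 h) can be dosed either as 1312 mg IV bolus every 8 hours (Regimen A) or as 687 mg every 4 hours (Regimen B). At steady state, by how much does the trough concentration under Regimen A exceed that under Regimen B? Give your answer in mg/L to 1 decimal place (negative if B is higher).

Regimen A: f = (1/2)^(8/3) ≈ 0.1575; Cmin,ss = (1312/223)·f/(1−f) ≈ 1.100 mg/L.
Regimen B: f = (1/2)^(4/3) ≈ 0.3969; Cmin,ss = (687/223)·f/(1−f) ≈ 2.027 mg/L.
Difference ≈ 1.100 − 2.027 ≈ -0.927 mg/L.

-0.9 mg/L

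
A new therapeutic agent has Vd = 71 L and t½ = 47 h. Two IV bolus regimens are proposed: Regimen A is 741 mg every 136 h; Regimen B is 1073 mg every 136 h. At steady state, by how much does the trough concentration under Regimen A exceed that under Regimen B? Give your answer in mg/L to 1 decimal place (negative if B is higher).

Regimen A: f = (1/2)^(136/47) ≈ 0.1346; Cmin,ss = (741/71)·f/(1−f) ≈ 1.623 mg/L.
Regimen B: f = (1/2)^(136/47) ≈ 0.1346; Cmin,ss = (1073/71)·f/(1−f) ≈ 2.351 mg/L.
Difference ≈ 1.623 − 2.351 ≈ -0.728 mg/L.

-0.7 mg/L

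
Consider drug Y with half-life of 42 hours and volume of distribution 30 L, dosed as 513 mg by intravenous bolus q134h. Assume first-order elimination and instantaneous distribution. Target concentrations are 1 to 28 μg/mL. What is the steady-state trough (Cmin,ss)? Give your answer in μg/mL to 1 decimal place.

k = ln2/t½ = ln2/42 ≈ 0.016504 h⁻¹; fraction remaining f = e^(−kτ) = e^(−0.016504×134) ≈ 0.1095.
Accumulation ratio R = 1/(1 − f) ≈ 1/0.8905 ≈ 1.1230.
Each bolus raises the concentration by D/Vd = 513/30 ≈ 17.100 μg/mL.
Cmax,ss = C₀/(1 − f) ≈ 17.100/0.8905 ≈ 19.203 μg/mL.
Steady-state trough Cmin,ss = Cmax,ss·f ≈ 19.203 × 0.1095 ≈ 2.103 μg/mL.
Trough 2.1 μg/mL vs MEC 1 μg/mL: adequate.

2.1 μg/mL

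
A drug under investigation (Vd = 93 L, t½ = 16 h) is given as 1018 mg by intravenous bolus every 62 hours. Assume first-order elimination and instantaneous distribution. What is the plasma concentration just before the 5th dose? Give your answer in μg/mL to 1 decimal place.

0.8 μg/mL

f = (1/2)^(τ/t½) = (1/2)^(62/16) ≈ 0.0682.
C₀ = D/Vd = 1018/93 ≈ 10.946 μg/mL.
Before the 5th dose, 4 doses have been given. Superposition: Cmin = C₀·(f + f² + … + f^4).
≈ 10.946 × (0.0682 + 0.0047 + 0.0003 + 0.0000) ≈ 10.946 × 0.0732 ≈ 0.801 μg/mL.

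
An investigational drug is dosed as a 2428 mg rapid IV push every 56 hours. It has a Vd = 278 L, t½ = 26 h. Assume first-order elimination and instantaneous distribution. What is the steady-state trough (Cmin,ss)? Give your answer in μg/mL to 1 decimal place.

k = ln2/t½ = ln2/26 ≈ 0.026660 h⁻¹; fraction remaining f = e^(−kτ) = e^(−0.026660×56) ≈ 0.2247.
At steady state, accumulation factor R = 1/(1 − e^(−kτ)) ≈ 1.2898.
Each bolus raises the concentration by D/Vd = 2428/278 ≈ 8.734 μg/mL.
Steady-state peak Cmax,ss = C₀·R ≈ 8.734 × 1.2898 ≈ 11.265 μg/mL.
Steady-state trough Cmin,ss = Cmax,ss·f ≈ 11.265 × 0.2247 ≈ 2.531 μg/mL.

2.5 μg/mL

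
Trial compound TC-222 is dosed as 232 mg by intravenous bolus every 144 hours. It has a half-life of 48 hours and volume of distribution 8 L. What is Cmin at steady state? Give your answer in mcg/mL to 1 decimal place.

τ = 144 h = 3 half-lives, so f = (1/2)^3 = 0.125.
Accumulation ratio R = 1/(1 − f) = 1/0.875 = 8/7.
Single-dose peak C₀ = D/Vd = 232/8 = 29 mcg/mL.
Steady-state peak Cmax,ss = C₀·R = 29 × 8/7 ≈ 33.143 mcg/mL.
Steady-state trough Cmin,ss = Cmax,ss·f ≈ 33.143 × 0.125 ≈ 4.143 mcg/mL.

4.1 mcg/mL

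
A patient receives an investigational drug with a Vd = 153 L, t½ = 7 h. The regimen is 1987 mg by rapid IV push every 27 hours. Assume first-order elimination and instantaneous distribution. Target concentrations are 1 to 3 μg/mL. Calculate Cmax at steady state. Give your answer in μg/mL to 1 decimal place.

13.9 μg/mL

k = ln2/t½ = ln2/7 ≈ 0.099021 h⁻¹; fraction remaining f = e^(−kτ) = e^(−0.099021×27) ≈ 0.0690.
Accumulation ratio R = 1/(1 − f) ≈ 1/0.9310 ≈ 1.0741.
Each bolus raises the concentration by D/Vd = 1987/153 ≈ 12.987 μg/mL.
Steady-state peak Cmax,ss = C₀·R ≈ 12.987 × 1.0741 ≈ 13.949 μg/mL.
Peak 13.9 μg/mL vs MTC 3 μg/mL: exceeds toxic threshold.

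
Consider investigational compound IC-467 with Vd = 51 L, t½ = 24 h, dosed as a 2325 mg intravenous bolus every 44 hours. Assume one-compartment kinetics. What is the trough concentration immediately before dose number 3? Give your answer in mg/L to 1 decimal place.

f = (1/2)^(τ/t½) = (1/2)^(44/24) ≈ 0.2806.
C₀ = D/Vd = 2325/51 ≈ 45.588 mg/L.
Before the 3rd dose, 2 doses have been given. Superposition: Cmin = C₀·(f + f²).
≈ 45.588 × (0.2806 + 0.0787) ≈ 45.588 × 0.3593 ≈ 16.380 mg/L.

16.4 mg/L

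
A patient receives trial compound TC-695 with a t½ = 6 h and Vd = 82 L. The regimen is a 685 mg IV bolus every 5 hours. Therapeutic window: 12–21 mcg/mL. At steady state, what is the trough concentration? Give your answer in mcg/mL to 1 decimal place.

10.7 mcg/mL

Over one 5-h interval, 5/6 ≈ 0.83333 half-lives elapse, leaving f ≈ 0.5612 of each dose.
Accumulation ratio R = 1/(1 − f) ≈ 1/0.4388 ≈ 2.2789.
Single-dose peak C₀ = D/Vd = 685/82 ≈ 8.354 mcg/mL.
Steady-state peak Cmax,ss = C₀·R ≈ 8.354 × 2.2789 ≈ 19.038 mcg/mL.
Steady-state trough Cmin,ss = Cmax,ss·f ≈ 19.038 × 0.5612 ≈ 10.684 mcg/mL.
Trough 10.7 mcg/mL vs MEC 12 mcg/mL: subtherapeutic.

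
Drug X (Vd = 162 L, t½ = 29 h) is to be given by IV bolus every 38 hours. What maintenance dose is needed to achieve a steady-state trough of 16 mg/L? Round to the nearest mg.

τ/t½ = 38/29 ≈ 1.3103, so f = (1/2)^(38/29) ≈ 0.403224.
Cmin,ss = (D/Vd)·f/(1−f), so D = Cmin,ss·Vd·(1−f)/f.
D = 16 × 162 × (1−f)/f ≈ 16 × 162 × 1.48001 ≈ 3836.19 mg.

3836 mg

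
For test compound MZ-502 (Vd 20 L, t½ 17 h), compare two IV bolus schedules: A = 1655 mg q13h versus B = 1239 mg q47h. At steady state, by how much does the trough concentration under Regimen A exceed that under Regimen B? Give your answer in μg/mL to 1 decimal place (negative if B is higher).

107.7 μg/mL

Regimen A: f = (1/2)^(13/17) ≈ 0.5886; Cmin,ss = (1655/20)·f/(1−f) ≈ 118.392 μg/mL.
Regimen B: f = (1/2)^(47/17) ≈ 0.1471; Cmin,ss = (1239/20)·f/(1−f) ≈ 10.685 μg/mL.
Difference ≈ 118.392 − 10.685 ≈ 107.707 μg/mL.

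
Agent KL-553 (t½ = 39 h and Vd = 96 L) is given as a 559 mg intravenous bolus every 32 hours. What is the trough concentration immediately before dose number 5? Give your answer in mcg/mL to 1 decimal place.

6.8 mcg/mL

f = (1/2)^(τ/t½) = (1/2)^(32/39) ≈ 0.5662.
C₀ = D/Vd = 559/96 ≈ 5.823 mcg/mL.
Before the 5th dose, 4 doses have been given. Superposition: Cmin = C₀·(f + f² + … + f^4).
≈ 5.823 × (0.5662 + 0.3206 + 0.1815 + 0.1028) ≈ 5.823 × 1.1711 ≈ 6.819 mcg/mL.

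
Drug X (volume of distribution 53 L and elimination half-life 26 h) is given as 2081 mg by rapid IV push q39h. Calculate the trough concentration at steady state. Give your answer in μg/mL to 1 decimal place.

Over one 39-h interval, 39/26 ≈ 1.5 half-lives elapse, leaving f ≈ 0.3536 of each dose.
Single-dose peak C₀ = D/Vd = 2081/53 ≈ 39.264 μg/mL.
Steady-state trough Cmin,ss = C₀·f/(1−f) ≈ 39.264 × 0.3536/0.6464 ≈ 21.479 μg/mL.

21.5 μg/mL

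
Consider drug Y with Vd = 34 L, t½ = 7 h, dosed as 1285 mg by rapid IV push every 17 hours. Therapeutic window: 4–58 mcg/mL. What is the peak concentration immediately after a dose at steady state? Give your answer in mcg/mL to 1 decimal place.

k = ln2/t½ = ln2/7 ≈ 0.099021 h⁻¹; fraction remaining f = e^(−kτ) = e^(−0.099021×17) ≈ 0.1857.
Accumulation ratio R = 1/(1 − f) ≈ 1/0.8143 ≈ 1.2280.
Single-dose peak C₀ = D/Vd = 1285/34 ≈ 37.794 mcg/mL.
Steady-state peak Cmax,ss = C₀·R ≈ 37.794 × 1.2280 ≈ 46.411 mcg/mL.
Peak 46.4 mcg/mL vs MTC 58 mcg/mL: below toxic threshold.

46.4 mcg/mL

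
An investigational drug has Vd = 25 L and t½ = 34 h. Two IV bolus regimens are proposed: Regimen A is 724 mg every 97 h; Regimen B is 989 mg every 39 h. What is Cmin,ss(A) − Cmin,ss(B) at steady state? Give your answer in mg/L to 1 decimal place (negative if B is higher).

-27.9 mg/L

Regimen A: f = (1/2)^(97/34) ≈ 0.1384; Cmin,ss = (724/25)·f/(1−f) ≈ 4.652 mg/L.
Regimen B: f = (1/2)^(39/34) ≈ 0.4515; Cmin,ss = (989/25)·f/(1−f) ≈ 32.564 mg/L.
Difference ≈ 4.652 − 32.564 ≈ -27.912 mg/L.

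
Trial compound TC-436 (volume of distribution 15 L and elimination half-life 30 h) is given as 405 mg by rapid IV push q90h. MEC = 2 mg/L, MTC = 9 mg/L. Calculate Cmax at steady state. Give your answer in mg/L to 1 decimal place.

30.9 mg/L

The dosing interval is 3 half-lives, so f = 2^(−3) = 0.125.
Accumulation ratio R = 1/(1 − f) = 1/0.875 = 8/7.
Single-dose peak C₀ = D/Vd = 405/15 = 27 mg/L.
Steady-state peak Cmax,ss = C₀·R = 27 × 8/7 ≈ 30.857 mg/L.
Peak 30.9 mg/L vs MTC 9 mg/L: exceeds toxic threshold.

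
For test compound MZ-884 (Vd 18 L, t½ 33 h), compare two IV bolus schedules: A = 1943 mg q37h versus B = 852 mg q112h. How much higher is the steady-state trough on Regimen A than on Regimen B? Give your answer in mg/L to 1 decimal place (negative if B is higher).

Regimen A: f = (1/2)^(37/33) ≈ 0.4597; Cmin,ss = (1943/18)·f/(1−f) ≈ 91.842 mg/L.
Regimen B: f = (1/2)^(112/33) ≈ 0.0951; Cmin,ss = (852/18)·f/(1−f) ≈ 4.974 mg/L.
Difference ≈ 91.842 − 4.974 ≈ 86.868 mg/L.

86.9 mg/L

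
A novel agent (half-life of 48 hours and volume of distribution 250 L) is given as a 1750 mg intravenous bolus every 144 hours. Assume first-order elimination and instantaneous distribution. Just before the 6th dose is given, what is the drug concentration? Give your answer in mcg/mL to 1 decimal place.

1.0 mcg/mL

f = (1/2)^(τ/t½) = (1/2)^(144/48) ≈ 0.1250.
C₀ = D/Vd = 1750/250 ≈ 7.000 mcg/mL.
Before the 6th dose, 5 doses have been given. Superposition: Cmin = C₀·(f + f² + … + f^5).
≈ 7.000 × (0.1250 + 0.0156 + 0.0020 + 0.0002 + 0.0000) ≈ 7.000 × 0.1428 ≈ 1.000 mcg/mL.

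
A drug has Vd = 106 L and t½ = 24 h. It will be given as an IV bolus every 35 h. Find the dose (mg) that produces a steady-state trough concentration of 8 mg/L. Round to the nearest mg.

1482 mg

τ/t½ = 35/24 ≈ 1.4583, so f = (1/2)^(35/24) ≈ 0.363913.
Cmin,ss = (D/Vd)·f/(1−f), so D = Cmin,ss·Vd·(1−f)/f.
D = 8 × 106 × (1−f)/f ≈ 8 × 106 × 1.74791 ≈ 1482.23 mg.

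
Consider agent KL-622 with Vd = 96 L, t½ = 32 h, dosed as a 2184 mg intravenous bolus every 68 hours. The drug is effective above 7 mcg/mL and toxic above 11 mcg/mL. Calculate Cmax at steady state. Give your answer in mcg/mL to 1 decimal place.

Over one 68-h interval, 68/32 ≈ 2.125 half-lives elapse, leaving f ≈ 0.2293 of each dose.
Accumulation ratio R = 1/(1 − f) ≈ 1/0.7707 ≈ 1.2975.
Single-dose peak C₀ = D/Vd = 2184/96 ≈ 22.750 mcg/mL.
Steady-state peak Cmax,ss = C₀·R ≈ 22.750 × 1.2975 ≈ 29.518 mcg/mL.
Peak 29.5 mcg/mL vs MTC 11 mcg/mL: exceeds toxic threshold.

29.5 mcg/mL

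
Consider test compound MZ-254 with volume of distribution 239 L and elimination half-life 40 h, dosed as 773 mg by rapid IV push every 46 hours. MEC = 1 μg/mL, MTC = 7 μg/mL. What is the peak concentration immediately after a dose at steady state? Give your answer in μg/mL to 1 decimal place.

5.9 μg/mL

k = ln2/t½ = ln2/40 ≈ 0.017329 h⁻¹; fraction remaining f = e^(−kτ) = e^(−0.017329×46) ≈ 0.4506.
Accumulation ratio R = 1/(1 − f) ≈ 1/0.5494 ≈ 1.8202.
Single-dose peak C₀ = D/Vd = 773/239 ≈ 3.234 μg/mL.
Steady-state peak Cmax,ss = C₀·R ≈ 3.234 × 1.8202 ≈ 5.887 μg/mL.
Peak 5.9 μg/mL vs MTC 7 μg/mL: below toxic threshold.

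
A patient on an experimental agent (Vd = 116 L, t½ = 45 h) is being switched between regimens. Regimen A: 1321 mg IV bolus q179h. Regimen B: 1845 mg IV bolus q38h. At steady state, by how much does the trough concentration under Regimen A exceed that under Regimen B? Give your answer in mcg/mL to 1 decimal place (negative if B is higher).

-19.2 mcg/mL

Regimen A: f = (1/2)^(179/45) ≈ 0.0635; Cmin,ss = (1321/116)·f/(1−f) ≈ 0.772 mcg/mL.
Regimen B: f = (1/2)^(38/45) ≈ 0.5569; Cmin,ss = (1845/116)·f/(1−f) ≈ 19.990 mcg/mL.
Difference ≈ 0.772 − 19.990 ≈ -19.218 mcg/mL.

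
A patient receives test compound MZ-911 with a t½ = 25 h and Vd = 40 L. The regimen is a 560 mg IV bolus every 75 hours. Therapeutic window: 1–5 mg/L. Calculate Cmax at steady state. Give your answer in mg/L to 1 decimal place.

The dosing interval is 3 half-lives, so f = 2^(−3) = 0.125.
Accumulation ratio R = 1/(1 − f) = 1/0.875 = 8/7.
Single-dose peak C₀ = D/Vd = 560/40 = 14 mg/L.
Steady-state peak Cmax,ss = C₀·R = 14 × 8/7 ≈ 16.000 mg/L.
Peak 16.0 mg/L vs MTC 5 mg/L: exceeds toxic threshold.

16.0 mg/L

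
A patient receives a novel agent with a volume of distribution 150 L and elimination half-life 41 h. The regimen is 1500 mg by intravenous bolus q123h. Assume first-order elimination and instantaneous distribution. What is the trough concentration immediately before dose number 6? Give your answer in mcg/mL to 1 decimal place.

1.4 mcg/mL

f = (1/2)^(τ/t½) = (1/2)^(123/41) ≈ 0.1250.
C₀ = D/Vd = 1500/150 ≈ 10.000 mcg/mL.
Before the 6th dose, 5 doses have been given. Superposition: Cmin = C₀·(f + f² + … + f^5).
≈ 10.000 × (0.1250 + 0.0156 + 0.0020 + 0.0002 + 0.0000) ≈ 10.000 × 0.1428 ≈ 1.428 mcg/mL.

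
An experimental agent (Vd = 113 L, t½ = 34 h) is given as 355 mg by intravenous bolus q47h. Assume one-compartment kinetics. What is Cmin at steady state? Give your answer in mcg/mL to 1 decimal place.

k = ln2/t½ = ln2/34 ≈ 0.020387 h⁻¹; fraction remaining f = e^(−kτ) = e^(−0.020387×47) ≈ 0.3836.
Single-dose peak C₀ = D/Vd = 355/113 ≈ 3.142 mcg/mL.
Steady-state trough Cmin,ss = C₀·f/(1−f) ≈ 3.142 × 0.3836/0.6164 ≈ 1.955 mcg/mL.

2.0 mcg/mL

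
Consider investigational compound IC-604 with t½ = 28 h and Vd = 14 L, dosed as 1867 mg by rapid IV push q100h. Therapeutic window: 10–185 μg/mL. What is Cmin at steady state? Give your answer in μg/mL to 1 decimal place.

12.2 μg/mL

Over one 100-h interval, 100/28 ≈ 3.5714 half-lives elapse, leaving f ≈ 0.0841 of each dose.
Accumulation ratio R = 1/(1 − f) ≈ 1/0.9159 ≈ 1.0918.
Single-dose peak C₀ = D/Vd = 1867/14 ≈ 133.357 μg/mL.
Steady-state peak Cmax,ss = C₀·R ≈ 133.357 × 1.0918 ≈ 145.599 μg/mL.
Steady-state trough Cmin,ss = Cmax,ss·f ≈ 145.599 × 0.0841 ≈ 12.245 μg/mL.
Trough 12.2 μg/mL vs MEC 10 μg/mL: adequate.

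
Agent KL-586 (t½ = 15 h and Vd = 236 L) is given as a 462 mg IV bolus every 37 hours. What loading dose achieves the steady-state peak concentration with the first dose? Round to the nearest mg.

f = (1/2)^(37/15) ≈ 0.180909; accumulation ratio R = 1/(1−f) ≈ 1.22087.
Loading dose to hit Cmax,ss on first dose: D_load = D_maint·R ≈ 462 × 1.22087 ≈ 564.04 mg.

564 mg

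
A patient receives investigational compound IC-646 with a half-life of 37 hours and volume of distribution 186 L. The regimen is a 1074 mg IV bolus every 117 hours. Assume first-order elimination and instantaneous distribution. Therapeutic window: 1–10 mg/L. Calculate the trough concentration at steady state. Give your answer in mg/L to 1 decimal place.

0.7 mg/L

Over one 117-h interval, 117/37 ≈ 3.1622 half-lives elapse, leaving f ≈ 0.1117 of each dose.
Single-dose peak C₀ = D/Vd = 1074/186 ≈ 5.774 mg/L.
Steady-state trough Cmin,ss = C₀·f/(1−f) ≈ 5.774 × 0.1117/0.8883 ≈ 0.726 mg/L.
Trough 0.7 mg/L vs MEC 1 mg/L: subtherapeutic.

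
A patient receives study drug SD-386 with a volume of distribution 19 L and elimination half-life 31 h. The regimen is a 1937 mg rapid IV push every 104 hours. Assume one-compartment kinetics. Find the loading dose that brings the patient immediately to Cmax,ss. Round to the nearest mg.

2147 mg

f = (1/2)^(104/31) ≈ 0.097745; accumulation ratio R = 1/(1−f) ≈ 1.10833.
Loading dose to hit Cmax,ss on first dose: D_load = D_maint·R ≈ 1937 × 1.10833 ≈ 2146.84 mg.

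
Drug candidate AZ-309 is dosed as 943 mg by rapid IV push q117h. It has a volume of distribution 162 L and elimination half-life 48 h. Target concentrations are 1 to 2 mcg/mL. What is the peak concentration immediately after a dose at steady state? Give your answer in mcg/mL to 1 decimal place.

7.1 mcg/mL

τ/t½ = 117/48 ≈ 2.4375, so fraction remaining f = (1/2)^(117/48) ≈ 0.1846.
Accumulation ratio R = 1/(1 − f) ≈ 1/0.8154 ≈ 1.2264.
Each bolus raises the concentration by D/Vd = 943/162 ≈ 5.821 mcg/mL.
Steady-state peak Cmax,ss = C₀·R ≈ 5.821 × 1.2264 ≈ 7.139 mcg/mL.
Peak 7.1 mcg/mL vs MTC 2 mcg/mL: exceeds toxic threshold.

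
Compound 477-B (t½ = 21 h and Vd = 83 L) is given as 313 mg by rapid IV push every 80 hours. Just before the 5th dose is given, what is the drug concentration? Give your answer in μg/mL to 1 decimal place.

0.3 μg/mL

f = (1/2)^(τ/t½) = (1/2)^(80/21) ≈ 0.0713.
C₀ = D/Vd = 313/83 ≈ 3.771 μg/mL.
Before the 5th dose, 4 doses have been given. Superposition: Cmin = C₀·(f + f² + … + f^4).
≈ 3.771 × (0.0713 + 0.0051 + 0.0004 + 0.0000) ≈ 3.771 × 0.0768 ≈ 0.290 μg/mL.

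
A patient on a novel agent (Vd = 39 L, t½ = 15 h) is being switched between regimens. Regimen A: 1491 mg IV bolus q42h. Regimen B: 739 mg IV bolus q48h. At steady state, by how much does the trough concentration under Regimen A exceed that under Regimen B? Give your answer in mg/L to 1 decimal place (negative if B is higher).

Regimen A: f = (1/2)^(42/15) ≈ 0.1436; Cmin,ss = (1491/39)·f/(1−f) ≈ 6.410 mg/L.
Regimen B: f = (1/2)^(48/15) ≈ 0.1088; Cmin,ss = (739/39)·f/(1−f) ≈ 2.313 mg/L.
Difference ≈ 6.410 − 2.313 ≈ 4.097 mg/L.

4.1 mg/L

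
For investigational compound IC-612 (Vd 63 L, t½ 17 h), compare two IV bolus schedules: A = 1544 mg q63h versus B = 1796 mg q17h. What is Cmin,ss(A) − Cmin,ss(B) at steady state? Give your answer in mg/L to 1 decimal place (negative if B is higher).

-26.5 mg/L

Regimen A: f = (1/2)^(63/17) ≈ 0.0766; Cmin,ss = (1544/63)·f/(1−f) ≈ 2.033 mg/L.
Regimen B: f = (1/2)^(17/17) ≈ 0.5000; Cmin,ss = (1796/63)·f/(1−f) ≈ 28.508 mg/L.
Difference ≈ 2.033 − 28.508 ≈ -26.475 mg/L.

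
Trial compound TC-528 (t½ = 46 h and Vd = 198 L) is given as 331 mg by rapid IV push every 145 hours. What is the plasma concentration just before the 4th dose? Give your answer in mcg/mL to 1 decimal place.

f = (1/2)^(τ/t½) = (1/2)^(145/46) ≈ 0.1125.
C₀ = D/Vd = 331/198 ≈ 1.672 mcg/mL.
Before the 4th dose, 3 doses have been given. Superposition: Cmin = C₀·(f + f² + … + f^3).
≈ 1.672 × (0.1125 + 0.0127 + 0.0014) ≈ 1.672 × 0.1266 ≈ 0.212 mcg/mL.

0.2 mcg/mL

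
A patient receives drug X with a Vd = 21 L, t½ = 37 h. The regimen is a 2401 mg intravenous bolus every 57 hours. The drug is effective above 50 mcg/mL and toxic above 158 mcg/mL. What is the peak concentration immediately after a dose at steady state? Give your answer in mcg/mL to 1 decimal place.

τ/t½ = 57/37 ≈ 1.5405, so fraction remaining f = (1/2)^(57/37) ≈ 0.3438.
At steady state, accumulation factor R = 1/(1 − e^(−kτ)) ≈ 1.5239.
Single-dose peak C₀ = D/Vd = 2401/21 ≈ 114.333 mcg/mL.
Cmax,ss = C₀/(1 − f) ≈ 114.333/0.6562 ≈ 174.235 mcg/mL.
Peak 174.2 mcg/mL vs MTC 158 mcg/mL: exceeds toxic threshold.

174.2 mcg/mL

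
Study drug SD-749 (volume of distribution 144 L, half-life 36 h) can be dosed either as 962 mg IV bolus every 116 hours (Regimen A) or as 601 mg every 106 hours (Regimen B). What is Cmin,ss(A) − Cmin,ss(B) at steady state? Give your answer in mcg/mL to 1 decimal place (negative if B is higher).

0.2 mcg/mL

Regimen A: f = (1/2)^(116/36) ≈ 0.1072; Cmin,ss = (962/144)·f/(1−f) ≈ 0.802 mcg/mL.
Regimen B: f = (1/2)^(106/36) ≈ 0.1299; Cmin,ss = (601/144)·f/(1−f) ≈ 0.623 mcg/mL.
Difference ≈ 0.802 − 0.623 ≈ 0.179 mcg/mL.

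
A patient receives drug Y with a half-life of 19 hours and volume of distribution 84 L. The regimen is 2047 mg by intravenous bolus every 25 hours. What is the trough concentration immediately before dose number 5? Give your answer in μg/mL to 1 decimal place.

15.9 μg/mL

f = (1/2)^(τ/t½) = (1/2)^(25/19) ≈ 0.4017.
C₀ = D/Vd = 2047/84 ≈ 24.369 μg/mL.
Before the 5th dose, 4 doses have been given. Superposition: Cmin = C₀·(f + f² + … + f^4).
≈ 24.369 × (0.4017 + 0.1614 + 0.0648 + 0.0260) ≈ 24.369 × 0.6539 ≈ 15.935 μg/mL.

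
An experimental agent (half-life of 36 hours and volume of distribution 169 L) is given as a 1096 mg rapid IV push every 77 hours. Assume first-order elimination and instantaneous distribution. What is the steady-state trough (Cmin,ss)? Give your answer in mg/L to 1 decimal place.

1.9 mg/L

τ/t½ = 77/36 ≈ 2.1389, so fraction remaining f = (1/2)^(77/36) ≈ 0.2271.
Each bolus raises the concentration by D/Vd = 1096/169 ≈ 6.485 mg/L.
Steady-state trough Cmin,ss = C₀·f/(1−f) ≈ 6.485 × 0.2271/0.7729 ≈ 1.905 mg/L.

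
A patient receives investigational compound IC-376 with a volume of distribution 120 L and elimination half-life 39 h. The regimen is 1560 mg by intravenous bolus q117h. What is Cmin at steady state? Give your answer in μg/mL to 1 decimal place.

τ = 117 h = 3 half-lives, so f = (1/2)^3 = 0.125.
At steady state, R = 1/(1 − 0.125) = 8/7.
Single-dose peak C₀ = D/Vd = 1560/120 = 13 μg/mL.
Steady-state peak Cmax,ss = C₀·R = 13 × 8/7 ≈ 14.857 μg/mL.
Steady-state trough Cmin,ss = Cmax,ss·f ≈ 14.857 × 0.125 ≈ 1.857 μg/mL.

1.9 μg/mL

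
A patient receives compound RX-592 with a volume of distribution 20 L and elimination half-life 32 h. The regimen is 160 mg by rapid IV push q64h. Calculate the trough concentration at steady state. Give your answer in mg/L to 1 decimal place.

τ = 64 h = 2 half-lives, so f = (1/2)^2 = 0.25.
Accumulation ratio R = 1/(1 − f) = 1/0.75 = 4/3.
Single-dose peak C₀ = D/Vd = 160/20 = 8 mg/L.
Steady-state peak Cmax,ss = C₀·R = 8 × 4/3 ≈ 10.667 mg/L.
Steady-state trough Cmin,ss = Cmax,ss·f ≈ 10.667 × 0.25 ≈ 2.667 mg/L.

2.7 mg/L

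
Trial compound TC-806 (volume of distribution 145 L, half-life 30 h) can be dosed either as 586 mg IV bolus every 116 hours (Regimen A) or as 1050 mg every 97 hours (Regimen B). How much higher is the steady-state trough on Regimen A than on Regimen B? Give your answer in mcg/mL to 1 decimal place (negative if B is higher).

Regimen A: f = (1/2)^(116/30) ≈ 0.0686; Cmin,ss = (586/145)·f/(1−f) ≈ 0.298 mcg/mL.
Regimen B: f = (1/2)^(97/30) ≈ 0.1063; Cmin,ss = (1050/145)·f/(1−f) ≈ 0.861 mcg/mL.
Difference ≈ 0.298 − 0.861 ≈ -0.563 mcg/mL.

-0.6 mcg/mL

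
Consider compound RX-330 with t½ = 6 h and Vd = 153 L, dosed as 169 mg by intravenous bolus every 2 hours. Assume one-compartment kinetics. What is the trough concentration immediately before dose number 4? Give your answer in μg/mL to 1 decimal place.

2.1 μg/mL

f = (1/2)^(τ/t½) = (1/2)^(2/6) ≈ 0.7937.
C₀ = D/Vd = 169/153 ≈ 1.105 μg/mL.
Before the 4th dose, 3 doses have been given. Superposition: Cmin = C₀·(f + f² + … + f^3).
≈ 1.105 × (0.7937 + 0.6300 + 0.5000) ≈ 1.105 × 1.9237 ≈ 2.126 μg/mL.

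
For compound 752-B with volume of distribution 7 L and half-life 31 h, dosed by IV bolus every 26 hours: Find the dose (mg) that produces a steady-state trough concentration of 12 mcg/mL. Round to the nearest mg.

66 mg

τ/t½ = 26/31 ≈ 0.83871, so f = (1/2)^(26/31) ≈ 0.559143.
Cmin,ss = (D/Vd)·f/(1−f), so D = Cmin,ss·Vd·(1−f)/f.
D = 12 × 7 × (1−f)/f ≈ 12 × 7 × 0.78845 ≈ 66.23 mg.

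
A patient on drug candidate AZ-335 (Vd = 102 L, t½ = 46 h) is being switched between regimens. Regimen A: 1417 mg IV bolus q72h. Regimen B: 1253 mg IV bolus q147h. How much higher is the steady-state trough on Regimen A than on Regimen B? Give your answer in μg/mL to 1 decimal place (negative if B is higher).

Regimen A: f = (1/2)^(72/46) ≈ 0.3379; Cmin,ss = (1417/102)·f/(1−f) ≈ 7.090 μg/mL.
Regimen B: f = (1/2)^(147/46) ≈ 0.1091; Cmin,ss = (1253/102)·f/(1−f) ≈ 1.504 μg/mL.
Difference ≈ 7.090 − 1.504 ≈ 5.586 μg/mL.

5.6 μg/mL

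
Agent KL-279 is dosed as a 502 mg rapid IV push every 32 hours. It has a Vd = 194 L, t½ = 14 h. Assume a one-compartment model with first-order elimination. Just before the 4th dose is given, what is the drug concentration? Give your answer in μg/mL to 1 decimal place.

0.7 μg/mL

f = (1/2)^(τ/t½) = (1/2)^(32/14) ≈ 0.2051.
C₀ = D/Vd = 502/194 ≈ 2.588 μg/mL.
Before the 4th dose, 3 doses have been given. Superposition: Cmin = C₀·(f + f² + … + f^3).
≈ 2.588 × (0.2051 + 0.0421 + 0.0086) ≈ 2.588 × 0.2558 ≈ 0.662 μg/mL.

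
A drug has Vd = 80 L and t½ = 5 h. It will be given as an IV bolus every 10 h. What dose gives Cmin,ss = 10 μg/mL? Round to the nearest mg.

2400 mg

τ/t½ = 10/5 ≈ 2, so f = (1/2)^(10/5) ≈ 0.250000.
Cmin,ss = (D/Vd)·f/(1−f), so D = Cmin,ss·Vd·(1−f)/f.
D = 10 × 80 × (1−f)/f ≈ 10 × 80 × 3.00000 ≈ 2400.00 mg.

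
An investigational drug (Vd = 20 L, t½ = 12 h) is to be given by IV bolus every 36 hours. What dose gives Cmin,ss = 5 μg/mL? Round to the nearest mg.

τ/t½ = 36/12 ≈ 3, so f = (1/2)^(36/12) ≈ 0.125000.
Cmin,ss = (D/Vd)·f/(1−f), so D = Cmin,ss·Vd·(1−f)/f.
D = 5 × 20 × (1−f)/f ≈ 5 × 20 × 7.00000 ≈ 700.00 mg.

700 mg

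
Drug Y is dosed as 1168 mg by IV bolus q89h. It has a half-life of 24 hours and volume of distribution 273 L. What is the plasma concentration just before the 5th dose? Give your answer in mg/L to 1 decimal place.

f = (1/2)^(τ/t½) = (1/2)^(89/24) ≈ 0.0765.
C₀ = D/Vd = 1168/273 ≈ 4.278 mg/L.
Before the 5th dose, 4 doses have been given. Superposition: Cmin = C₀·(f + f² + … + f^4).
≈ 4.278 × (0.0765 + 0.0059 + 0.0004 + 0.0000) ≈ 4.278 × 0.0828 ≈ 0.354 mg/L.

0.4 mg/L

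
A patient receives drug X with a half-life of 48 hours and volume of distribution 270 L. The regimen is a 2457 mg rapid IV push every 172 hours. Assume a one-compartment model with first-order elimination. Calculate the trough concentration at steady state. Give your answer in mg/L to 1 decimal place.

Over one 172-h interval, 172/48 ≈ 3.5833 half-lives elapse, leaving f ≈ 0.0834 of each dose.
Each bolus raises the concentration by D/Vd = 2457/270 ≈ 9.100 mg/L.
Steady-state trough Cmin,ss = C₀·f/(1−f) ≈ 9.100 × 0.0834/0.9166 ≈ 0.828 mg/L.

0.8 mg/L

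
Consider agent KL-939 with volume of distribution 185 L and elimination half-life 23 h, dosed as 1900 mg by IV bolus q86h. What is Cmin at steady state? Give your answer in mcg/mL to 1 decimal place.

Over one 86-h interval, 86/23 ≈ 3.7391 half-lives elapse, leaving f ≈ 0.0749 of each dose.
At steady state, accumulation factor R = 1/(1 − e^(−kτ)) ≈ 1.0810.
Single-dose peak C₀ = D/Vd = 1900/185 ≈ 10.270 mcg/mL.
Cmax,ss = C₀/(1 − f) ≈ 10.270/0.9251 ≈ 11.102 mcg/mL.
Steady-state trough Cmin,ss = Cmax,ss·f ≈ 11.102 × 0.0749 ≈ 0.832 mcg/mL.

0.8 mcg/mL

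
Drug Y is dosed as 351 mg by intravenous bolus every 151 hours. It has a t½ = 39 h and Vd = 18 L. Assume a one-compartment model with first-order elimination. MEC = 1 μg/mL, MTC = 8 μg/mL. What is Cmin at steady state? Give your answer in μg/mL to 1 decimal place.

Over one 151-h interval, 151/39 ≈ 3.8718 half-lives elapse, leaving f ≈ 0.0683 of each dose.
At steady state, accumulation factor R = 1/(1 − e^(−kτ)) ≈ 1.0733.
Each bolus raises the concentration by D/Vd = 351/18 ≈ 19.500 μg/mL.
Steady-state peak Cmax,ss = C₀·R ≈ 19.500 × 1.0733 ≈ 20.929 μg/mL.
One interval later, Cmin,ss = Cmax,ss·e^(−kτ) ≈ 20.929 × 0.0683 ≈ 1.429 μg/mL.
Trough 1.4 μg/mL vs MEC 1 μg/mL: adequate.

1.4 μg/mL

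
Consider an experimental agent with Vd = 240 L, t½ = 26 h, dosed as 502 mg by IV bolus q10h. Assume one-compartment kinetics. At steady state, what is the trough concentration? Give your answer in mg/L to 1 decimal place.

6.8 mg/L

τ/t½ = 10/26 ≈ 0.38462, so fraction remaining f = (1/2)^(10/26) ≈ 0.7660.
Each bolus raises the concentration by D/Vd = 502/240 ≈ 2.092 mg/L.
Steady-state trough Cmin,ss = C₀·f/(1−f) ≈ 2.092 × 0.7660/0.2340 ≈ 6.848 mg/L.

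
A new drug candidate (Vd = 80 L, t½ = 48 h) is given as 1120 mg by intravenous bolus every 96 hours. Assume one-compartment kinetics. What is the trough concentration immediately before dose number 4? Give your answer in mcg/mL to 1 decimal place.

f = (1/2)^(τ/t½) = (1/2)^(96/48) ≈ 0.2500.
C₀ = D/Vd = 1120/80 ≈ 14.000 mcg/mL.
Before the 4th dose, 3 doses have been given. Superposition: Cmin = C₀·(f + f² + … + f^3).
≈ 14.000 × (0.2500 + 0.0625 + 0.0156) ≈ 14.000 × 0.3281 ≈ 4.593 mcg/mL.

4.6 mcg/mL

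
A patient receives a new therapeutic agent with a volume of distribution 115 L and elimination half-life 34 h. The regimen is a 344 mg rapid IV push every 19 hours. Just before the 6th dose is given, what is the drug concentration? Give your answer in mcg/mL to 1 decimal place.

5.4 mcg/mL

f = (1/2)^(τ/t½) = (1/2)^(19/34) ≈ 0.6789.
C₀ = D/Vd = 344/115 ≈ 2.991 mcg/mL.
Before the 6th dose, 5 doses have been given. Superposition: Cmin = C₀·(f + f² + … + f^5).
≈ 2.991 × (0.6789 + 0.4609 + 0.3129 + 0.2124 + 0.1442) ≈ 2.991 × 1.8093 ≈ 5.412 mcg/mL.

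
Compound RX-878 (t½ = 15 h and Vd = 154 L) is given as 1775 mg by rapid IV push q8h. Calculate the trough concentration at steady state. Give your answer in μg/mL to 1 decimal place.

Over one 8-h interval, 8/15 ≈ 0.53333 half-lives elapse, leaving f ≈ 0.6910 of each dose.
At steady state, accumulation factor R = 1/(1 − e^(−kτ)) ≈ 3.2362.
Single-dose peak C₀ = D/Vd = 1775/154 ≈ 11.526 μg/mL.
Steady-state peak Cmax,ss = C₀·R ≈ 11.526 × 3.2362 ≈ 37.300 μg/mL.
One interval later, Cmin,ss = Cmax,ss·e^(−kτ) ≈ 37.300 × 0.6910 ≈ 25.774 μg/mL.

25.8 μg/mL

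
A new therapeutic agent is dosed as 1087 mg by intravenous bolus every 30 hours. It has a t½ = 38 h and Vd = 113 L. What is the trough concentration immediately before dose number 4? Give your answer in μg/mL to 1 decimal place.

10.6 μg/mL

f = (1/2)^(τ/t½) = (1/2)^(30/38) ≈ 0.5786.
C₀ = D/Vd = 1087/113 ≈ 9.619 μg/mL.
Before the 4th dose, 3 doses have been given. Superposition: Cmin = C₀·(f + f² + … + f^3).
≈ 9.619 × (0.5786 + 0.3348 + 0.1937) ≈ 9.619 × 1.1071 ≈ 10.649 μg/mL.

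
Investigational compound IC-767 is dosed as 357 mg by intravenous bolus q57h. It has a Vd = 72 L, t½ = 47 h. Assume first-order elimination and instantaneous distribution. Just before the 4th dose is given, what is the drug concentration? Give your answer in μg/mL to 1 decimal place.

3.5 μg/mL

f = (1/2)^(τ/t½) = (1/2)^(57/47) ≈ 0.4314.
C₀ = D/Vd = 357/72 ≈ 4.958 μg/mL.
Before the 4th dose, 3 doses have been given. Superposition: Cmin = C₀·(f + f² + … + f^3).
≈ 4.958 × (0.4314 + 0.1861 + 0.0803) ≈ 4.958 × 0.6978 ≈ 3.460 μg/mL.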